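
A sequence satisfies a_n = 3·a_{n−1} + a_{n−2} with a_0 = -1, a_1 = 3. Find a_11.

381606

With companion matrix B = [[3, 1], [1, 0]], [a_n, a_{n−1}]ᵀ = B·[a_{n−1}, a_{n−2}]ᵀ, so [a_11, a_10]ᵀ = B^10·[a_1, a_0]ᵀ.
B^10 = [[141481, 42837], [42837, 12970]], giving [a_11, a_10]ᵀ = [[381606], [115541]].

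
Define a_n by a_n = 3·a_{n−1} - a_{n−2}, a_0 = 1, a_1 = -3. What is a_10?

With companion matrix M = [[3, -1], [1, 0]], [a_n, a_{n−1}]ᵀ = M·[a_{n−1}, a_{n−2}]ᵀ, so [a_10, a_9]ᵀ = M^9·[a_1, a_0]ᵀ.
M^9 = [[6765, -2584], [2584, -987]], giving [a_10, a_9]ᵀ = [[-22879], [-8739]].

-22879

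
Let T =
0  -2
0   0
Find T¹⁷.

T is strictly triangular, hence nilpotent: T² = 0, so T¹⁷ = 0.

[[0, 0], [0, 0]]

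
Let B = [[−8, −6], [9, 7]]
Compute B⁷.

tr B = −1 and det B = −2, so the characteristic polynomial is λ² − (−1)λ + (−2) with roots −2 and 1.
Eigenvectors give P = [[−1, −2], [1, 3]] with P⁻¹ = [[−3, −2], [1, 1]], and B = P·diag(−2, 1)·P⁻¹.
Then B⁷ = P·diag(−128, 1)·P⁻¹ = [[128, −2], [−128, 3]] · [[−3, −2], [1, 1]] = [[−386, −258], [387, 259]].

[[−386, −258], [387, 259]]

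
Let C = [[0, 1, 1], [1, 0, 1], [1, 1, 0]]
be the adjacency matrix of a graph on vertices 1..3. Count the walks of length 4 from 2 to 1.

5

The number of length-4 walks from vertex 2 to vertex 1 is entry (2,1) of C^4, where C is the adjacency matrix.
C^2 = [[2, 1, 1], [1, 2, 1], [1, 1, 2]]
C^3 = [[2, 3, 3], [3, 2, 3], [3, 3, 2]]
C^4 = [[6, 5, 5], [5, 6, 5], [5, 5, 6]]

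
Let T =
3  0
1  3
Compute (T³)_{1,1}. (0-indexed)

T² = [[9, 0], [6, 9]]
T³ = [[27, 0], [27, 27]]

27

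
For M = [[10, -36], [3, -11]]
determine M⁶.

tr M = -1 and det M = -2, so the characteristic polynomial is λ² − (-1)λ + (-2) with roots 1 and -2.
Eigenvectors give P = [[-4, 3], [-1, 1]] with P⁻¹ = [[-1, 3], [-1, 4]], and M = P·diag(1, -2)·P⁻¹.
Then M⁶ = P·diag(1, 64)·P⁻¹ = [[-4, 192], [-1, 64]] · [[-1, 3], [-1, 4]] = [[-188, 756], [-63, 253]].

[[-188, 756], [-63, 253]]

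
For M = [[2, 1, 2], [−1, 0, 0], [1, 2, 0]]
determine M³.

[[8, 13, 10], [−5, −6, −4], [1, 4, 0]]

M² = [[5, 6, 4], [−2, −1, −2], [0, 1, 2]]
M³ = [[8, 13, 10], [−5, −6, −4], [1, 4, 0]]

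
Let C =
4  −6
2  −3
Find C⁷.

C² = C (a projection; rank 1, trace 1), so C⁷ = C.

[[4, −6], [2, −3]]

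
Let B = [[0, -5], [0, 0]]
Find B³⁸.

B is strictly triangular, hence nilpotent: B² = 0, so B³⁸ = 0.

[[0, 0], [0, 0]]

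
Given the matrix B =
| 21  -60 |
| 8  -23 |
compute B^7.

tr B = -2 and det B = -3, so the characteristic polynomial is λ² − (-2)λ + (-3) with roots 1 and -3.
Eigenvectors give P = [[3, -5], [1, -2]] with P⁻¹ = [[2, -5], [1, -3]], and B = P·diag(1, -3)·P⁻¹.
Then B^7 = P·diag(1, -2187)·P⁻¹ = [[3, 10935], [1, 4374]] · [[2, -5], [1, -3]] = [[10941, -32820], [4376, -13127]].

[[10941, -32820], [4376, -13127]]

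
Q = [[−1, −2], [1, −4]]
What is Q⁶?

[[−601, 1330], [−665, 1394]]

tr Q = −5 and det Q = 6, so the characteristic polynomial is λ² − (−5)λ + (6) with roots −3 and −2.
Eigenvectors give P = [[1, 2], [1, 1]] with P⁻¹ = [[−1, 2], [1, −1]], and Q = P·diag(−3, −2)·P⁻¹.
Then Q⁶ = P·diag(729, 64)·P⁻¹ = [[729, 128], [729, 64]] · [[−1, 2], [1, −1]] = [[−601, 1330], [−665, 1394]].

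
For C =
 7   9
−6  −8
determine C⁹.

[[1027, 1539], [−1026, −1538]]

tr C = −1 and det C = −2, so the characteristic polynomial is λ² − (−1)λ + (−2) with roots 1 and −2.
Eigenvectors give P = [[−3, −1], [2, 1]] with P⁻¹ = [[−1, −1], [2, 3]], and C = P·diag(1, −2)·P⁻¹.
Then C⁹ = P·diag(1, −512)·P⁻¹ = [[−3, 512], [2, −512]] · [[−1, −1], [2, 3]] = [[1027, 1539], [−1026, −1538]].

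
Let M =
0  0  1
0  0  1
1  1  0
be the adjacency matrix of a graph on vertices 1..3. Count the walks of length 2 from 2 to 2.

The number of length-2 walks from vertex 2 to vertex 2 is entry (2,2) of M², where M is the adjacency matrix.
M² = [[1, 1, 0], [1, 1, 0], [0, 0, 2]]

1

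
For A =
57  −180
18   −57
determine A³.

[[513, −1620], [162, −513]]

tr A = 0 and det A = −9, so the characteristic polynomial is λ² − (0)λ + (−9) with roots 3 and −3.
Eigenvectors give P = [[−10, −3], [−3, −1]] with P⁻¹ = [[−1, 3], [3, −10]], and A = P·diag(3, −3)·P⁻¹.
Then A³ = P·diag(27, −27)·P⁻¹ = [[−270, 81], [−81, 27]] · [[−1, 3], [3, −10]] = [[513, −1620], [162, −513]].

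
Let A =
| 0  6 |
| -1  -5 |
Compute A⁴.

[[-114, -390], [65, 211]]

tr A = -5 and det A = 6, so the characteristic polynomial is λ² − (-5)λ + (6) with roots -3 and -2.
Eigenvectors give P = [[-2, 3], [1, -1]] with P⁻¹ = [[1, 3], [1, 2]], and A = P·diag(-3, -2)·P⁻¹.
Then A⁴ = P·diag(81, 16)·P⁻¹ = [[-162, 48], [81, -16]] · [[1, 3], [1, 2]] = [[-114, -390], [65, 211]].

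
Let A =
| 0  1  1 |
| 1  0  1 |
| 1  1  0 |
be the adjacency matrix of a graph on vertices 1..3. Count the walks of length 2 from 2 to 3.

The number of length-2 walks from vertex 2 to vertex 3 is entry (2,3) of A^2, where A is the adjacency matrix.
A^2 = [[2, 1, 1], [1, 2, 1], [1, 1, 2]]

1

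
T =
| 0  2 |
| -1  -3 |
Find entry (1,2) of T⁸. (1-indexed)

tr T = -3 and det T = 2, so the characteristic polynomial is λ² − (-3)λ + (2) with roots -1 and -2.
Eigenvectors give P = [[2, -1], [-1, 1]] with P⁻¹ = [[1, 1], [1, 2]], and T = P·diag(-1, -2)·P⁻¹.
Then T⁸ = P·diag(1, 256)·P⁻¹ = [[2, -256], [-1, 256]] · [[1, 1], [1, 2]] = [[-254, -510], [255, 511]].

-510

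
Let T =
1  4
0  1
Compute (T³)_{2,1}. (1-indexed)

T = I + N where N = [[0, 4], [0, 0]] is strictly upper-triangular, so N² = 0.
(I + N)³ = I + 3·N = [[1, 12], [0, 1]].

0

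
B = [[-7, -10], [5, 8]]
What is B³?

[[-43, -70], [35, 62]]

tr B = 1 and det B = -6, so the characteristic polynomial is λ² − (1)λ + (-6) with roots 3 and -2.
Eigenvectors give P = [[-1, -2], [1, 1]] with P⁻¹ = [[1, 2], [-1, -1]], and B = P·diag(3, -2)·P⁻¹.
Then B³ = P·diag(27, -8)·P⁻¹ = [[-27, 16], [27, -8]] · [[1, 2], [-1, -1]] = [[-43, -70], [35, 62]].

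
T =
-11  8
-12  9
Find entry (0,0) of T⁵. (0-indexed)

-731

tr T = -2 and det T = -3, so the characteristic polynomial is λ² − (-2)λ + (-3) with roots 1 and -3.
Eigenvectors give P = [[-2, 1], [-3, 1]] with P⁻¹ = [[1, -1], [3, -2]], and T = P·diag(1, -3)·P⁻¹.
Then T⁵ = P·diag(1, -243)·P⁻¹ = [[-2, -243], [-3, -243]] · [[1, -1], [3, -2]] = [[-731, 488], [-732, 489]].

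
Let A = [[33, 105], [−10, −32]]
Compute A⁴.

[[471, 1365], [−130, −374]]

tr A = 1 and det A = −6, so the characteristic polynomial is λ² − (1)λ + (−6) with roots 3 and −2.
Eigenvectors give P = [[−7, −3], [2, 1]] with P⁻¹ = [[−1, −3], [2, 7]], and A = P·diag(3, −2)·P⁻¹.
Then A⁴ = P·diag(81, 16)·P⁻¹ = [[−567, −48], [162, 16]] · [[−1, −3], [2, 7]] = [[471, 1365], [−130, −374]].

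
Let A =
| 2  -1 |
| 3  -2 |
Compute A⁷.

A² = I (check: tr A = 0 and det A = -1), so A⁷ = A since 7 is odd.

[[2, -1], [3, -2]]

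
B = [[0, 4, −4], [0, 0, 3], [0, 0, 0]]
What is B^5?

B is strictly triangular, hence nilpotent: B^3 = 0, so B^5 = 0.

[[0, 0, 0], [0, 0, 0], [0, 0, 0]]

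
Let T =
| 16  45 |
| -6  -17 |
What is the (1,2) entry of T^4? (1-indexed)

tr T = -1 and det T = -2, so the characteristic polynomial is λ² − (-1)λ + (-2) with roots 1 and -2.
Eigenvectors give P = [[-3, -5], [1, 2]] with P⁻¹ = [[-2, -5], [1, 3]], and T = P·diag(1, -2)·P⁻¹.
Then T^4 = P·diag(1, 16)·P⁻¹ = [[-3, -80], [1, 32]] · [[-2, -5], [1, 3]] = [[-74, -225], [30, 91]].

-225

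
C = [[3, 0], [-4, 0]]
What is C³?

C² = [[9, 0], [-12, 0]]
C³ = [[27, 0], [-36, 0]]

[[27, 0], [-36, 0]]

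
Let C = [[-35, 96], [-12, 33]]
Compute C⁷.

tr C = -2 and det C = -3, so the characteristic polynomial is λ² − (-2)λ + (-3) with roots 1 and -3.
Eigenvectors give P = [[8, -3], [3, -1]] with P⁻¹ = [[-1, 3], [-3, 8]], and C = P·diag(1, -3)·P⁻¹.
Then C⁷ = P·diag(1, -2187)·P⁻¹ = [[8, 6561], [3, 2187]] · [[-1, 3], [-3, 8]] = [[-19691, 52512], [-6564, 17505]].

[[-19691, 52512], [-6564, 17505]]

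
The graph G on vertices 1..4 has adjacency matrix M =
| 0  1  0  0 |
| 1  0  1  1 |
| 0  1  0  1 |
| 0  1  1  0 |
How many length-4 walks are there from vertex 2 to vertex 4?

The number of length-4 walks from vertex 2 to vertex 4 is entry (2,4) of M⁴, where M is the adjacency matrix.
M² = [[1, 0, 1, 1], [0, 3, 1, 1], [1, 1, 2, 1], [1, 1, 1, 2]]
M³ = [[0, 3, 1, 1], [3, 2, 4, 4], [1, 4, 2, 3], [1, 4, 3, 2]]
M⁴ = [[3, 2, 4, 4], [2, 11, 6, 6], [4, 6, 7, 6], [4, 6, 6, 7]]

6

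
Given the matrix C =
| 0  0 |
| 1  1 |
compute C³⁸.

[[0, 0], [1, 1]]

C² = C (a projection; rank 1, trace 1), so C³⁸ = C.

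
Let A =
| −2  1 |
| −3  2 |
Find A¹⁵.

[[−2, 1], [−3, 2]]

A² = I (check: tr A = 0 and det A = −1), so A¹⁵ = A since 15 is odd.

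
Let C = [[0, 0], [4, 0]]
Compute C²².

C is strictly triangular, hence nilpotent: C² = 0, so C²² = 0.

[[0, 0], [0, 0]]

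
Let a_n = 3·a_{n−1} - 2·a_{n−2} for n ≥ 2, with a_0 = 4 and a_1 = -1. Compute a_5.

-151

With companion matrix C = [[3, -2], [1, 0]], [a_n, a_{n−1}]ᵀ = C·[a_{n−1}, a_{n−2}]ᵀ, so [a_5, a_4]ᵀ = C⁴·[a_1, a_0]ᵀ.
C⁴ = [[31, -30], [15, -14]], giving [a_5, a_4]ᵀ = [[-151], [-71]].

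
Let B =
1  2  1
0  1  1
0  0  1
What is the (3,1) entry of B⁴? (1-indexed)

0

B = I + N where N = [[0, 2, 1], [0, 0, 1], [0, 0, 0]] is strictly upper-triangular, so N³ = 0.
(I + N)⁴ = I + 4·N + 6·N² = [[1, 8, 16], [0, 1, 4], [0, 0, 1]].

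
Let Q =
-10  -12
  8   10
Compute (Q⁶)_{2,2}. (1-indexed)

64

tr Q = 0 and det Q = -4, so the characteristic polynomial is λ² − (0)λ + (-4) with roots -2 and 2.
Eigenvectors give P = [[3, -1], [-2, 1]] with P⁻¹ = [[1, 1], [2, 3]], and Q = P·diag(-2, 2)·P⁻¹.
Then Q⁶ = P·diag(64, 64)·P⁻¹ = [[192, -64], [-128, 64]] · [[1, 1], [2, 3]] = [[64, 0], [0, 64]].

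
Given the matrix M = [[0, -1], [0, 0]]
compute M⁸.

M is strictly triangular, hence nilpotent: M² = 0, so M⁸ = 0.

[[0, 0], [0, 0]]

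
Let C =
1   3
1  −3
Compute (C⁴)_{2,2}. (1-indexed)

156

C² = [[4, −6], [−2, 12]]
C³ = [[−2, 30], [10, −42]]
C⁴ = [[28, −96], [−32, 156]]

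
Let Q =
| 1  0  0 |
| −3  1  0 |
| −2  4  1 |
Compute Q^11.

[[1, 0, 0], [−33, 1, 0], [−682, 44, 1]]

Q = I + N where N = [[0, 0, 0], [−3, 0, 0], [−2, 4, 0]] is strictly lower-triangular, so N^3 = 0.
(I + N)^11 = I + 11·N + 55·N^2 = [[1, 0, 0], [−33, 1, 0], [−682, 44, 1]].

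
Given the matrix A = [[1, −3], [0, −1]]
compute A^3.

A^2 = [[1, 0], [0, 1]]
A^3 = [[1, −3], [0, −1]]

[[1, −3], [0, −1]]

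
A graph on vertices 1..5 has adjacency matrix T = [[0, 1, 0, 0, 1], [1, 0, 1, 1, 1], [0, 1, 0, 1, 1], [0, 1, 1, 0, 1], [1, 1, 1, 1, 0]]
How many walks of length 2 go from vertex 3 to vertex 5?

The number of length-2 walks from vertex 3 to vertex 5 is entry (3,5) of T^2, where T is the adjacency matrix.
T^2 = [[2, 1, 2, 2, 1], [1, 4, 2, 2, 3], [2, 2, 3, 2, 2], [2, 2, 2, 3, 2], [1, 3, 2, 2, 4]]

2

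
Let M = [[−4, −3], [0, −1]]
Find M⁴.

[[256, 255], [0, 1]]

M² = [[16, 15], [0, 1]]
M³ = [[−64, −63], [0, −1]]
M⁴ = [[256, 255], [0, 1]]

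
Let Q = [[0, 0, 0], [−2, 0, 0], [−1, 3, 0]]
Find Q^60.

[[0, 0, 0], [0, 0, 0], [0, 0, 0]]

Q is strictly triangular, hence nilpotent: Q^3 = 0, so Q^60 = 0.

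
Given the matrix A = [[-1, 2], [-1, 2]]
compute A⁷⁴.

[[-1, 2], [-1, 2]]

A² = A (a projection; rank 1, trace 1), so A⁷⁴ = A.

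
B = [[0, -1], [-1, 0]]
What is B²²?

B² = I (check: tr B = 0 and det B = -1), so B²² = I since 22 is even.

[[1, 0], [0, 1]]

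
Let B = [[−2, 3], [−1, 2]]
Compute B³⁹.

B² = I (check: tr B = 0 and det B = −1), so B³⁹ = B since 39 is odd.

[[−2, 3], [−1, 2]]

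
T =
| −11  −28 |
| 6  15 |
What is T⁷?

[[−13115, −30604], [6558, 15303]]

tr T = 4 and det T = 3, so the characteristic polynomial is λ² − (4)λ + (3) with roots 1 and 3.
Eigenvectors give P = [[7, −2], [−3, 1]] with P⁻¹ = [[1, 2], [3, 7]], and T = P·diag(1, 3)·P⁻¹.
Then T⁷ = P·diag(1, 2187)·P⁻¹ = [[7, −4374], [−3, 2187]] · [[1, 2], [3, 7]] = [[−13115, −30604], [6558, 15303]].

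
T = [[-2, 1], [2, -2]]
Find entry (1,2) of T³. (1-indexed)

T² = [[6, -4], [-8, 6]]
T³ = [[-20, 14], [28, -20]]

14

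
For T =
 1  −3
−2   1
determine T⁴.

[[73, −84], [−56, 73]]

T² = [[7, −6], [−4, 7]]
T³ = [[19, −27], [−18, 19]]
T⁴ = [[73, −84], [−56, 73]]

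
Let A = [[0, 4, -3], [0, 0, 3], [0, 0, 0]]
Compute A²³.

A is strictly triangular, hence nilpotent: A³ = 0, so A²³ = 0.

[[0, 0, 0], [0, 0, 0], [0, 0, 0]]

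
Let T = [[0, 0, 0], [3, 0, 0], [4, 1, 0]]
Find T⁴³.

T is strictly triangular, hence nilpotent: T³ = 0, so T⁴³ = 0.

[[0, 0, 0], [0, 0, 0], [0, 0, 0]]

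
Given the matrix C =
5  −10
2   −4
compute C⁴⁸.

[[5, −10], [2, −4]]

C² = C (a projection; rank 1, trace 1), so C⁴⁸ = C.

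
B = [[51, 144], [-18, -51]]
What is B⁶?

[[729, 0], [0, 729]]

tr B = 0 and det B = -9, so the characteristic polynomial is λ² − (0)λ + (-9) with roots 3 and -3.
Eigenvectors give P = [[-3, -8], [1, 3]] with P⁻¹ = [[-3, -8], [1, 3]], and B = P·diag(3, -3)·P⁻¹.
Then B⁶ = P·diag(729, 729)·P⁻¹ = [[-2187, -5832], [729, 2187]] · [[-3, -8], [1, 3]] = [[729, 0], [0, 729]].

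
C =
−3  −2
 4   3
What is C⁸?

[[1, 0], [0, 1]]

C² = I (check: tr C = 0 and det C = −1), so C⁸ = I since 8 is even.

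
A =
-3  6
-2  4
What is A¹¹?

[[-3, 6], [-2, 4]]

A² = A (a projection; rank 1, trace 1), so A¹¹ = A.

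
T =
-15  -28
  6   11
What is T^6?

[[5097, 10192], [-2184, -4367]]

tr T = -4 and det T = 3, so the characteristic polynomial is λ² − (-4)λ + (3) with roots -3 and -1.
Eigenvectors give P = [[-7, -2], [3, 1]] with P⁻¹ = [[-1, -2], [3, 7]], and T = P·diag(-3, -1)·P⁻¹.
Then T^6 = P·diag(729, 1)·P⁻¹ = [[-5103, -2], [2187, 1]] · [[-1, -2], [3, 7]] = [[5097, 10192], [-2184, -4367]].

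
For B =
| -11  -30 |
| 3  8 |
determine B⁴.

[[151, 450], [-45, -134]]

tr B = -3 and det B = 2, so the characteristic polynomial is λ² − (-3)λ + (2) with roots -2 and -1.
Eigenvectors give P = [[10, 3], [-3, -1]] with P⁻¹ = [[1, 3], [-3, -10]], and B = P·diag(-2, -1)·P⁻¹.
Then B⁴ = P·diag(16, 1)·P⁻¹ = [[160, 3], [-48, -1]] · [[1, 3], [-3, -10]] = [[151, 450], [-45, -134]].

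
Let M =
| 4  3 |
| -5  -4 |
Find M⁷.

[[4, 3], [-5, -4]]

M² = I (check: tr M = 0 and det M = -1), so M⁷ = M since 7 is odd.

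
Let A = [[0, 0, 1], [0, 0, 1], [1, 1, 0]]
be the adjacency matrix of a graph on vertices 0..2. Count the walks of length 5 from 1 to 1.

The number of length-5 walks from vertex 1 to vertex 1 is entry (1,1) of A⁵, where A is the adjacency matrix.
A² = [[1, 1, 0], [1, 1, 0], [0, 0, 2]]
A³ = [[0, 0, 2], [0, 0, 2], [2, 2, 0]]
A⁴ = [[2, 2, 0], [2, 2, 0], [0, 0, 4]]
A⁵ = [[0, 0, 4], [0, 0, 4], [4, 4, 0]]

0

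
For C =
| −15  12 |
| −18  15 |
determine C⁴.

[[81, 0], [0, 81]]

tr C = 0 and det C = −9, so the characteristic polynomial is λ² − (0)λ + (−9) with roots 3 and −3.
Eigenvectors give P = [[−2, 1], [−3, 1]] with P⁻¹ = [[1, −1], [3, −2]], and C = P·diag(3, −3)·P⁻¹.
Then C⁴ = P·diag(81, 81)·P⁻¹ = [[−162, 81], [−243, 81]] · [[1, −1], [3, −2]] = [[81, 0], [0, 81]].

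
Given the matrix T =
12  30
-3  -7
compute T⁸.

tr T = 5 and det T = 6, so the characteristic polynomial is λ² − (5)λ + (6) with roots 2 and 3.
Eigenvectors give P = [[-3, -10], [1, 3]] with P⁻¹ = [[3, 10], [-1, -3]], and T = P·diag(2, 3)·P⁻¹.
Then T⁸ = P·diag(256, 6561)·P⁻¹ = [[-768, -65610], [256, 19683]] · [[3, 10], [-1, -3]] = [[63306, 189150], [-18915, -56489]].

[[63306, 189150], [-18915, -56489]]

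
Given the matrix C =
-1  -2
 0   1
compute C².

[[1, 0], [0, 1]]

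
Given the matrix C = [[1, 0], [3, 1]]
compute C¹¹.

[[1, 0], [33, 1]]

C = I + N where N = [[0, 0], [3, 0]] is strictly lower-triangular, so N² = 0.
(I + N)¹¹ = I + 11·N = [[1, 0], [33, 1]].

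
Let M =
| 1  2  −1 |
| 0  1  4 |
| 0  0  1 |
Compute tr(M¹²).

3

M = I + N where N = [[0, 2, −1], [0, 0, 4], [0, 0, 0]] is strictly upper-triangular, so N³ = 0.
(I + N)¹² = I + 12·N + 66·N² = [[1, 24, 516], [0, 1, 48], [0, 0, 1]].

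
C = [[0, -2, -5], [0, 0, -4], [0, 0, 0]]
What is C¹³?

C is strictly triangular, hence nilpotent: C³ = 0, so C¹³ = 0.

[[0, 0, 0], [0, 0, 0], [0, 0, 0]]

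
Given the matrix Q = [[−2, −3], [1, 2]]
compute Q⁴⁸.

Q² = I (check: tr Q = 0 and det Q = −1), so Q⁴⁸ = I since 48 is even.

[[1, 0], [0, 1]]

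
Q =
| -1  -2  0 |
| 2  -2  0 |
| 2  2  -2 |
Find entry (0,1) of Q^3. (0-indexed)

Q^2 = [[-3, 6, 0], [-6, 0, 0], [-2, -12, 4]]
Q^3 = [[15, -6, 0], [6, 12, 0], [-14, 36, -8]]

-6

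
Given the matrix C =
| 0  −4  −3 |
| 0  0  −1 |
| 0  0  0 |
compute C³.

[[0, 0, 0], [0, 0, 0], [0, 0, 0]]

C is strictly triangular, hence nilpotent: C³ = 0, so C³ = 0.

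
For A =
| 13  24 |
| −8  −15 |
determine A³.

[[85, 168], [−56, −111]]

tr A = −2 and det A = −3, so the characteristic polynomial is λ² − (−2)λ + (−3) with roots −3 and 1.
Eigenvectors give P = [[3, 2], [−2, −1]] with P⁻¹ = [[−1, −2], [2, 3]], and A = P·diag(−3, 1)·P⁻¹.
Then A³ = P·diag(−27, 1)·P⁻¹ = [[−81, 2], [54, −1]] · [[−1, −2], [2, 3]] = [[85, 168], [−56, −111]].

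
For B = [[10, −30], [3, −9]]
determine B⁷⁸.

[[10, −30], [3, −9]]

B² = B (a projection; rank 1, trace 1), so B⁷⁸ = B.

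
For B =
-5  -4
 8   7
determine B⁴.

[[-79, -80], [160, 161]]

tr B = 2 and det B = -3, so the characteristic polynomial is λ² − (2)λ + (-3) with roots -1 and 3.
Eigenvectors give P = [[1, 1], [-1, -2]] with P⁻¹ = [[2, 1], [-1, -1]], and B = P·diag(-1, 3)·P⁻¹.
Then B⁴ = P·diag(1, 81)·P⁻¹ = [[1, 81], [-1, -162]] · [[2, 1], [-1, -1]] = [[-79, -80], [160, 161]].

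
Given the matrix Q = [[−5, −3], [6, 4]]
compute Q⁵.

tr Q = −1 and det Q = −2, so the characteristic polynomial is λ² − (−1)λ + (−2) with roots −2 and 1.
Eigenvectors give P = [[−1, −1], [1, 2]] with P⁻¹ = [[−2, −1], [1, 1]], and Q = P·diag(−2, 1)·P⁻¹.
Then Q⁵ = P·diag(−32, 1)·P⁻¹ = [[32, −1], [−32, 2]] · [[−2, −1], [1, 1]] = [[−65, −33], [66, 34]].

[[−65, −33], [66, 34]]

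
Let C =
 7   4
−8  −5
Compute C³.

[[55, 28], [−56, −29]]

tr C = 2 and det C = −3, so the characteristic polynomial is λ² − (2)λ + (−3) with roots 3 and −1.
Eigenvectors give P = [[1, −1], [−1, 2]] with P⁻¹ = [[2, 1], [1, 1]], and C = P·diag(3, −1)·P⁻¹.
Then C³ = P·diag(27, −1)·P⁻¹ = [[27, 1], [−27, −2]] · [[2, 1], [1, 1]] = [[55, 28], [−56, −29]].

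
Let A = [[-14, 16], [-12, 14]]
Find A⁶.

tr A = 0 and det A = -4, so the characteristic polynomial is λ² − (0)λ + (-4) with roots 2 and -2.
Eigenvectors give P = [[-1, -4], [-1, -3]] with P⁻¹ = [[3, -4], [-1, 1]], and A = P·diag(2, -2)·P⁻¹.
Then A⁶ = P·diag(64, 64)·P⁻¹ = [[-64, -256], [-64, -192]] · [[3, -4], [-1, 1]] = [[64, 0], [0, 64]].

[[64, 0], [0, 64]]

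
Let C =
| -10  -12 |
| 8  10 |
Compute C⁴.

[[16, 0], [0, 16]]

tr C = 0 and det C = -4, so the characteristic polynomial is λ² − (0)λ + (-4) with roots 2 and -2.
Eigenvectors give P = [[-1, 3], [1, -2]] with P⁻¹ = [[2, 3], [1, 1]], and C = P·diag(2, -2)·P⁻¹.
Then C⁴ = P·diag(16, 16)·P⁻¹ = [[-16, 48], [16, -32]] · [[2, 3], [1, 1]] = [[16, 0], [0, 16]].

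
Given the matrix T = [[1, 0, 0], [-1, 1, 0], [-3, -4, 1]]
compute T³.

[[1, 0, 0], [-3, 1, 0], [3, -12, 1]]

T = I + N where N = [[0, 0, 0], [-1, 0, 0], [-3, -4, 0]] is strictly lower-triangular, so N³ = 0.
(I + N)³ = I + 3·N + 3·N² = [[1, 0, 0], [-3, 1, 0], [3, -12, 1]].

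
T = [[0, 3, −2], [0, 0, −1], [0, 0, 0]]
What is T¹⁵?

[[0, 0, 0], [0, 0, 0], [0, 0, 0]]

T is strictly triangular, hence nilpotent: T³ = 0, so T¹⁵ = 0.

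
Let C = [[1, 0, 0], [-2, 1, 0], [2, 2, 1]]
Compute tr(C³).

C = I + N where N = [[0, 0, 0], [-2, 0, 0], [2, 2, 0]] is strictly lower-triangular, so N³ = 0.
(I + N)³ = I + 3·N + 3·N² = [[1, 0, 0], [-6, 1, 0], [-6, 6, 1]].

3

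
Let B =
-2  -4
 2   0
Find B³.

[[24, 16], [-8, 16]]

B² = [[-4, 8], [-4, -8]]
B³ = [[24, 16], [-8, 16]]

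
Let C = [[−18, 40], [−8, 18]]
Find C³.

[[−72, 160], [−32, 72]]

tr C = 0 and det C = −4, so the characteristic polynomial is λ² − (0)λ + (−4) with roots −2 and 2.
Eigenvectors give P = [[5, −2], [2, −1]] with P⁻¹ = [[1, −2], [2, −5]], and C = P·diag(−2, 2)·P⁻¹.
Then C³ = P·diag(−8, 8)·P⁻¹ = [[−40, −16], [−16, −8]] · [[1, −2], [2, −5]] = [[−72, 160], [−32, 72]].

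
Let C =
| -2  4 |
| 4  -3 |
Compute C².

[[20, -20], [-20, 25]]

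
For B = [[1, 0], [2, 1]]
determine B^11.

B = I + N where N = [[0, 0], [2, 0]] is strictly lower-triangular, so N^2 = 0.
(I + N)^11 = I + 11·N = [[1, 0], [22, 1]].

[[1, 0], [22, 1]]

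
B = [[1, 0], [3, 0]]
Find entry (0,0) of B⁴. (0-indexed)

B² = [[1, 0], [3, 0]]
B³ = [[1, 0], [3, 0]]
B⁴ = [[1, 0], [3, 0]]

1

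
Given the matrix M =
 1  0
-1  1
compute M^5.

M = I + N where N = [[0, 0], [-1, 0]] is strictly lower-triangular, so N^2 = 0.
(I + N)^5 = I + 5·N = [[1, 0], [-5, 1]].

[[1, 0], [-5, 1]]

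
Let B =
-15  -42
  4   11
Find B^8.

[[45921, 137760], [-13120, -39359]]

tr B = -4 and det B = 3, so the characteristic polynomial is λ² − (-4)λ + (3) with roots -1 and -3.
Eigenvectors give P = [[3, -7], [-1, 2]] with P⁻¹ = [[-2, -7], [-1, -3]], and B = P·diag(-1, -3)·P⁻¹.
Then B^8 = P·diag(1, 6561)·P⁻¹ = [[3, -45927], [-1, 13122]] · [[-2, -7], [-1, -3]] = [[45921, 137760], [-13120, -39359]].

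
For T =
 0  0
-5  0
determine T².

[[0, 0], [0, 0]]

T is strictly triangular, hence nilpotent: T² = 0, so T² = 0.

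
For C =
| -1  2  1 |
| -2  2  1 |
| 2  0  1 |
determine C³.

[[1, 2, 3], [2, 0, 1], [-2, 8, 7]]

C² = [[-1, 2, 2], [0, 0, 1], [0, 4, 3]]
C³ = [[1, 2, 3], [2, 0, 1], [-2, 8, 7]]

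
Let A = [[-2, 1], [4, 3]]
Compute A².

[[8, 1], [4, 13]]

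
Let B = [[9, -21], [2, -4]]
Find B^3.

[[141, -399], [38, -106]]

tr B = 5 and det B = 6, so the characteristic polynomial is λ² − (5)λ + (6) with roots 3 and 2.
Eigenvectors give P = [[7, 3], [2, 1]] with P⁻¹ = [[1, -3], [-2, 7]], and B = P·diag(3, 2)·P⁻¹.
Then B^3 = P·diag(27, 8)·P⁻¹ = [[189, 24], [54, 8]] · [[1, -3], [-2, 7]] = [[141, -399], [38, -106]].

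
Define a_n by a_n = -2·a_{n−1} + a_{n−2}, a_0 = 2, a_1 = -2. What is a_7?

With companion matrix B = [[-2, 1], [1, 0]], [a_n, a_{n−1}]ᵀ = B·[a_{n−1}, a_{n−2}]ᵀ, so [a_7, a_6]ᵀ = B^6·[a_1, a_0]ᵀ.
B^6 = [[169, -70], [-70, 29]], giving [a_7, a_6]ᵀ = [[-478], [198]].

-478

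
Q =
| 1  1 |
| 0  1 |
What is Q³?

[[1, 3], [0, 1]]

Q = I + N where N = [[0, 1], [0, 0]] is strictly upper-triangular, so N² = 0.
(I + N)³ = I + 3·N = [[1, 3], [0, 1]].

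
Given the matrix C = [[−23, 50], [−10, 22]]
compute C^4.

[[341, −650], [130, −244]]

tr C = −1 and det C = −6, so the characteristic polynomial is λ² − (−1)λ + (−6) with roots −3 and 2.
Eigenvectors give P = [[5, 2], [2, 1]] with P⁻¹ = [[1, −2], [−2, 5]], and C = P·diag(−3, 2)·P⁻¹.
Then C^4 = P·diag(81, 16)·P⁻¹ = [[405, 32], [162, 16]] · [[1, −2], [−2, 5]] = [[341, −650], [130, −244]].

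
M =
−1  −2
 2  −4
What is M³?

M² = [[−3, 10], [−10, 12]]
M³ = [[23, −34], [34, −28]]

[[23, −34], [34, −28]]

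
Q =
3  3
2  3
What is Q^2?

[[15, 18], [12, 15]]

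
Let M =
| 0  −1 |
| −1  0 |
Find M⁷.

[[0, −1], [−1, 0]]

M² = I (check: tr M = 0 and det M = −1), so M⁷ = M since 7 is odd.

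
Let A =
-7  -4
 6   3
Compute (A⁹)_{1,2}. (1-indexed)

-39364

tr A = -4 and det A = 3, so the characteristic polynomial is λ² − (-4)λ + (3) with roots -3 and -1.
Eigenvectors give P = [[-1, -2], [1, 3]] with P⁻¹ = [[-3, -2], [1, 1]], and A = P·diag(-3, -1)·P⁻¹.
Then A⁹ = P·diag(-19683, -1)·P⁻¹ = [[19683, 2], [-19683, -3]] · [[-3, -2], [1, 1]] = [[-59047, -39364], [59046, 39363]].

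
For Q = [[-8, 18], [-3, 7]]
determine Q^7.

[[-386, 774], [-129, 259]]

tr Q = -1 and det Q = -2, so the characteristic polynomial is λ² − (-1)λ + (-2) with roots 1 and -2.
Eigenvectors give P = [[2, 3], [1, 1]] with P⁻¹ = [[-1, 3], [1, -2]], and Q = P·diag(1, -2)·P⁻¹.
Then Q^7 = P·diag(1, -128)·P⁻¹ = [[2, -384], [1, -128]] · [[-1, 3], [1, -2]] = [[-386, 774], [-129, 259]].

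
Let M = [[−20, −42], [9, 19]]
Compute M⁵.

[[−230, −462], [99, 199]]

tr M = −1 and det M = −2, so the characteristic polynomial is λ² − (−1)λ + (−2) with roots −2 and 1.
Eigenvectors give P = [[−7, −2], [3, 1]] with P⁻¹ = [[−1, −2], [3, 7]], and M = P·diag(−2, 1)·P⁻¹.
Then M⁵ = P·diag(−32, 1)·P⁻¹ = [[224, −2], [−96, 1]] · [[−1, −2], [3, 7]] = [[−230, −462], [99, 199]].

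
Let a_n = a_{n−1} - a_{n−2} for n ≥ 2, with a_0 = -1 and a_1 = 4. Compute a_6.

With companion matrix B = [[1, -1], [1, 0]], [a_n, a_{n−1}]ᵀ = B·[a_{n−1}, a_{n−2}]ᵀ, so [a_6, a_5]ᵀ = B⁵·[a_1, a_0]ᵀ.
B⁵ = [[0, 1], [-1, 1]], giving [a_6, a_5]ᵀ = [[-1], [-5]].

-1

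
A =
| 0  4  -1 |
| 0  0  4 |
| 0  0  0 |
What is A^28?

A is strictly triangular, hence nilpotent: A^3 = 0, so A^28 = 0.

[[0, 0, 0], [0, 0, 0], [0, 0, 0]]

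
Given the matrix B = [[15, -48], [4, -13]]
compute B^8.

[[26241, -78720], [6560, -19679]]

tr B = 2 and det B = -3, so the characteristic polynomial is λ² − (2)λ + (-3) with roots -1 and 3.
Eigenvectors give P = [[-3, 4], [-1, 1]] with P⁻¹ = [[1, -4], [1, -3]], and B = P·diag(-1, 3)·P⁻¹.
Then B^8 = P·diag(1, 6561)·P⁻¹ = [[-3, 26244], [-1, 6561]] · [[1, -4], [1, -3]] = [[26241, -78720], [6560, -19679]].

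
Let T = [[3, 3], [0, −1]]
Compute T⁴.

T² = [[9, 6], [0, 1]]
T³ = [[27, 21], [0, −1]]
T⁴ = [[81, 60], [0, 1]]

[[81, 60], [0, 1]]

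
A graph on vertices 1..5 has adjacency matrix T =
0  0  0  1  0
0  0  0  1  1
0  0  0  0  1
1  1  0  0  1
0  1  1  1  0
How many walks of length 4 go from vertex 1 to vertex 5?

5

The number of length-4 walks from vertex 1 to vertex 5 is entry (1,5) of T⁴, where T is the adjacency matrix.
T² = [[1, 1, 0, 0, 1], [1, 2, 1, 1, 1], [0, 1, 1, 1, 0], [0, 1, 1, 3, 1], [1, 1, 0, 1, 3]]
T³ = [[0, 1, 1, 3, 1], [1, 2, 1, 4, 4], [1, 1, 0, 1, 3], [3, 4, 1, 2, 5], [1, 4, 3, 5, 2]]
T⁴ = [[3, 4, 1, 2, 5], [4, 8, 4, 7, 7], [1, 4, 3, 5, 2], [2, 7, 5, 12, 7], [5, 7, 2, 7, 12]]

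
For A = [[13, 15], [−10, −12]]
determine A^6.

tr A = 1 and det A = −6, so the characteristic polynomial is λ² − (1)λ + (−6) with roots −2 and 3.
Eigenvectors give P = [[1, 3], [−1, −2]] with P⁻¹ = [[−2, −3], [1, 1]], and A = P·diag(−2, 3)·P⁻¹.
Then A^6 = P·diag(64, 729)·P⁻¹ = [[64, 2187], [−64, −1458]] · [[−2, −3], [1, 1]] = [[2059, 1995], [−1330, −1266]].

[[2059, 1995], [−1330, −1266]]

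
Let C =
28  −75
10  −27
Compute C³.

tr C = 1 and det C = −6, so the characteristic polynomial is λ² − (1)λ + (−6) with roots 3 and −2.
Eigenvectors give P = [[−3, 5], [−1, 2]] with P⁻¹ = [[−2, 5], [−1, 3]], and C = P·diag(3, −2)·P⁻¹.
Then C³ = P·diag(27, −8)·P⁻¹ = [[−81, −40], [−27, −16]] · [[−2, 5], [−1, 3]] = [[202, −525], [70, −183]].

[[202, −525], [70, −183]]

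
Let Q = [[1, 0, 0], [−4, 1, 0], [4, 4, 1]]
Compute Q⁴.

[[1, 0, 0], [−16, 1, 0], [−80, 16, 1]]

Q = I + N where N = [[0, 0, 0], [−4, 0, 0], [4, 4, 0]] is strictly lower-triangular, so N³ = 0.
(I + N)⁴ = I + 4·N + 6·N² = [[1, 0, 0], [−16, 1, 0], [−80, 16, 1]].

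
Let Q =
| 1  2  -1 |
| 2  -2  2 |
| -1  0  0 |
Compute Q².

[[6, -2, 3], [-4, 8, -6], [-1, -2, 1]]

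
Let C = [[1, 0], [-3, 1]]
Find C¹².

C = I + N where N = [[0, 0], [-3, 0]] is strictly lower-triangular, so N² = 0.
(I + N)¹² = I + 12·N = [[1, 0], [-36, 1]].

[[1, 0], [-36, 1]]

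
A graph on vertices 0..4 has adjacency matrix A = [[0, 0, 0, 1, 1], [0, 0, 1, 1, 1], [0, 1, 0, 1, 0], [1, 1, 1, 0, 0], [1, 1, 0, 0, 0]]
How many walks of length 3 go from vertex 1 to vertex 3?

The number of length-3 walks from vertex 1 to vertex 3 is entry (1,3) of A^3, where A is the adjacency matrix.
A^2 = [[2, 2, 1, 0, 0], [2, 3, 1, 1, 0], [1, 1, 2, 1, 1], [0, 1, 1, 3, 2], [0, 0, 1, 2, 2]]
A^3 = [[0, 1, 2, 5, 4], [1, 2, 4, 6, 5], [2, 4, 2, 4, 2], [5, 6, 4, 2, 1], [4, 5, 2, 1, 0]]

6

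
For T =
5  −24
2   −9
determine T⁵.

[[725, −2904], [242, −969]]

tr T = −4 and det T = 3, so the characteristic polynomial is λ² − (−4)λ + (3) with roots −1 and −3.
Eigenvectors give P = [[4, 3], [1, 1]] with P⁻¹ = [[1, −3], [−1, 4]], and T = P·diag(−1, −3)·P⁻¹.
Then T⁵ = P·diag(−1, −243)·P⁻¹ = [[−4, −729], [−1, −243]] · [[1, −3], [−1, 4]] = [[725, −2904], [242, −969]].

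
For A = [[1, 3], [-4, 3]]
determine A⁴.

A² = [[-11, 12], [-16, -3]]
A³ = [[-59, 3], [-4, -57]]
A⁴ = [[-71, -168], [224, -183]]

[[-71, -168], [224, -183]]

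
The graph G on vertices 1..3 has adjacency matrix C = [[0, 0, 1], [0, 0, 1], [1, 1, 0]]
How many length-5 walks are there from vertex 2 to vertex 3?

The number of length-5 walks from vertex 2 to vertex 3 is entry (2,3) of C⁵, where C is the adjacency matrix.
C² = [[1, 1, 0], [1, 1, 0], [0, 0, 2]]
C³ = [[0, 0, 2], [0, 0, 2], [2, 2, 0]]
C⁴ = [[2, 2, 0], [2, 2, 0], [0, 0, 4]]
C⁵ = [[0, 0, 4], [0, 0, 4], [4, 4, 0]]

4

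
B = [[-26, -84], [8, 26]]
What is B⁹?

[[-6656, -21504], [2048, 6656]]

tr B = 0 and det B = -4, so the characteristic polynomial is λ² − (0)λ + (-4) with roots -2 and 2.
Eigenvectors give P = [[7, 3], [-2, -1]] with P⁻¹ = [[1, 3], [-2, -7]], and B = P·diag(-2, 2)·P⁻¹.
Then B⁹ = P·diag(-512, 512)·P⁻¹ = [[-3584, 1536], [1024, -512]] · [[1, 3], [-2, -7]] = [[-6656, -21504], [2048, 6656]].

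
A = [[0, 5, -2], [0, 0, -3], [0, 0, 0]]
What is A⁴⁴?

A is strictly triangular, hence nilpotent: A³ = 0, so A⁴⁴ = 0.

[[0, 0, 0], [0, 0, 0], [0, 0, 0]]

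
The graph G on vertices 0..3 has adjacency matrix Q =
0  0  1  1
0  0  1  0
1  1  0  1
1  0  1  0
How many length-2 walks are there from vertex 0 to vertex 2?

1

The number of length-2 walks from vertex 0 to vertex 2 is entry (0,2) of Q^2, where Q is the adjacency matrix.
Q^2 = [[2, 1, 1, 1], [1, 1, 0, 1], [1, 0, 3, 1], [1, 1, 1, 2]]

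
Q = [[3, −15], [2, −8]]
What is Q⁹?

[[95343, −287565], [38342, −115538]]

tr Q = −5 and det Q = 6, so the characteristic polynomial is λ² − (−5)λ + (6) with roots −2 and −3.
Eigenvectors give P = [[3, −5], [1, −2]] with P⁻¹ = [[2, −5], [1, −3]], and Q = P·diag(−2, −3)·P⁻¹.
Then Q⁹ = P·diag(−512, −19683)·P⁻¹ = [[−1536, 98415], [−512, 39366]] · [[2, −5], [1, −3]] = [[95343, −287565], [38342, −115538]].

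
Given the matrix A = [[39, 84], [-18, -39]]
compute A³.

tr A = 0 and det A = -9, so the characteristic polynomial is λ² − (0)λ + (-9) with roots -3 and 3.
Eigenvectors give P = [[-2, 7], [1, -3]] with P⁻¹ = [[3, 7], [1, 2]], and A = P·diag(-3, 3)·P⁻¹.
Then A³ = P·diag(-27, 27)·P⁻¹ = [[54, 189], [-27, -81]] · [[3, 7], [1, 2]] = [[351, 756], [-162, -351]].

[[351, 756], [-162, -351]]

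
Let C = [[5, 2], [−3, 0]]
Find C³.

tr C = 5 and det C = 6, so the characteristic polynomial is λ² − (5)λ + (6) with roots 2 and 3.
Eigenvectors give P = [[−2, −1], [3, 1]] with P⁻¹ = [[1, 1], [−3, −2]], and C = P·diag(2, 3)·P⁻¹.
Then C³ = P·diag(8, 27)·P⁻¹ = [[−16, −27], [24, 27]] · [[1, 1], [−3, −2]] = [[65, 38], [−57, −30]].

[[65, 38], [−57, −30]]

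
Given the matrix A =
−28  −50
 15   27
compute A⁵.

[[−1618, −2750], [825, 1407]]

tr A = −1 and det A = −6, so the characteristic polynomial is λ² − (−1)λ + (−6) with roots −3 and 2.
Eigenvectors give P = [[−2, −5], [1, 3]] with P⁻¹ = [[−3, −5], [1, 2]], and A = P·diag(−3, 2)·P⁻¹.
Then A⁵ = P·diag(−243, 32)·P⁻¹ = [[486, −160], [−243, 96]] · [[−3, −5], [1, 2]] = [[−1618, −2750], [825, 1407]].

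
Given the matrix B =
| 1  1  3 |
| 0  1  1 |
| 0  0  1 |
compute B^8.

B = I + N where N = [[0, 1, 3], [0, 0, 1], [0, 0, 0]] is strictly upper-triangular, so N^3 = 0.
(I + N)^8 = I + 8·N + 28·N^2 = [[1, 8, 52], [0, 1, 8], [0, 0, 1]].

[[1, 8, 52], [0, 1, 8], [0, 0, 1]]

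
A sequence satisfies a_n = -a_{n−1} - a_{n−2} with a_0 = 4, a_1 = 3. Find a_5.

With companion matrix C = [[-1, -1], [1, 0]], [a_n, a_{n−1}]ᵀ = C·[a_{n−1}, a_{n−2}]ᵀ, so [a_5, a_4]ᵀ = C^4·[a_1, a_0]ᵀ.
C^4 = [[-1, -1], [1, 0]], giving [a_5, a_4]ᵀ = [[-7], [3]].

-7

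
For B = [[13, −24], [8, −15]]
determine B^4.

[[−239, 480], [−160, 321]]

tr B = −2 and det B = −3, so the characteristic polynomial is λ² − (−2)λ + (−3) with roots −3 and 1.
Eigenvectors give P = [[−3, 2], [−2, 1]] with P⁻¹ = [[1, −2], [2, −3]], and B = P·diag(−3, 1)·P⁻¹.
Then B^4 = P·diag(81, 1)·P⁻¹ = [[−243, 2], [−162, 1]] · [[1, −2], [2, −3]] = [[−239, 480], [−160, 321]].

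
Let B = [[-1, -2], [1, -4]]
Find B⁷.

tr B = -5 and det B = 6, so the characteristic polynomial is λ² − (-5)λ + (6) with roots -2 and -3.
Eigenvectors give P = [[2, -1], [1, -1]] with P⁻¹ = [[1, -1], [1, -2]], and B = P·diag(-2, -3)·P⁻¹.
Then B⁷ = P·diag(-128, -2187)·P⁻¹ = [[-256, 2187], [-128, 2187]] · [[1, -1], [1, -2]] = [[1931, -4118], [2059, -4246]].

[[1931, -4118], [2059, -4246]]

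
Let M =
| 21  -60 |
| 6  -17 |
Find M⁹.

[[196821, -590460], [59046, -177137]]

tr M = 4 and det M = 3, so the characteristic polynomial is λ² − (4)λ + (3) with roots 3 and 1.
Eigenvectors give P = [[10, -3], [3, -1]] with P⁻¹ = [[1, -3], [3, -10]], and M = P·diag(3, 1)·P⁻¹.
Then M⁹ = P·diag(19683, 1)·P⁻¹ = [[196830, -3], [59049, -1]] · [[1, -3], [3, -10]] = [[196821, -590460], [59046, -177137]].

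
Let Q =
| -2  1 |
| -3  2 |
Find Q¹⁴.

[[1, 0], [0, 1]]

Q² = I (check: tr Q = 0 and det Q = -1), so Q¹⁴ = I since 14 is even.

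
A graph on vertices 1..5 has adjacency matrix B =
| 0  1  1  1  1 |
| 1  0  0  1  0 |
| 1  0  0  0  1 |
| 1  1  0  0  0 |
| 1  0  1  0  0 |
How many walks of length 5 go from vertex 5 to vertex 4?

The number of length-5 walks from vertex 5 to vertex 4 is entry (5,4) of B^5, where B is the adjacency matrix.
B^2 = [[4, 1, 1, 1, 1], [1, 2, 1, 1, 1], [1, 1, 2, 1, 1], [1, 1, 1, 2, 1], [1, 1, 1, 1, 2]]
B^3 = [[4, 5, 5, 5, 5], [5, 2, 2, 3, 2], [5, 2, 2, 2, 3], [5, 3, 2, 2, 2], [5, 2, 3, 2, 2]]
B^4 = [[20, 9, 9, 9, 9], [9, 8, 7, 7, 7], [9, 7, 8, 7, 7], [9, 7, 7, 8, 7], [9, 7, 7, 7, 8]]
B^5 = [[36, 29, 29, 29, 29], [29, 16, 16, 17, 16], [29, 16, 16, 16, 17], [29, 17, 16, 16, 16], [29, 16, 17, 16, 16]]

16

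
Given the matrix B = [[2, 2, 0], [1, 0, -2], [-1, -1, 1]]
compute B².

[[6, 4, -4], [4, 4, -2], [-4, -3, 3]]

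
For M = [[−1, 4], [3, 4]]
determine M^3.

M^2 = [[13, 12], [9, 28]]
M^3 = [[23, 100], [75, 148]]

[[23, 100], [75, 148]]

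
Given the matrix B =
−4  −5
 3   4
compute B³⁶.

B² = I (check: tr B = 0 and det B = −1), so B³⁶ = I since 36 is even.

[[1, 0], [0, 1]]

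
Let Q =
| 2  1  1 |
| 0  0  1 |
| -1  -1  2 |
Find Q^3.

[[1, -2, 14], [-4, -3, 2], [-10, -6, -3]]

Q^2 = [[3, 1, 5], [-1, -1, 2], [-4, -3, 2]]
Q^3 = [[1, -2, 14], [-4, -3, 2], [-10, -6, -3]]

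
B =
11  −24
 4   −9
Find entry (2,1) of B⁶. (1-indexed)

tr B = 2 and det B = −3, so the characteristic polynomial is λ² − (2)λ + (−3) with roots 3 and −1.
Eigenvectors give P = [[−3, −2], [−1, −1]] with P⁻¹ = [[−1, 2], [1, −3]], and B = P·diag(3, −1)·P⁻¹.
Then B⁶ = P·diag(729, 1)·P⁻¹ = [[−2187, −2], [−729, −1]] · [[−1, 2], [1, −3]] = [[2185, −4368], [728, −1455]].

728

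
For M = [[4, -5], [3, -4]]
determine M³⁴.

M² = I (check: tr M = 0 and det M = -1), so M³⁴ = I since 34 is even.

[[1, 0], [0, 1]]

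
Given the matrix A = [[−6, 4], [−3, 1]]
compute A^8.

[[25476, −25220], [18915, −18659]]

tr A = −5 and det A = 6, so the characteristic polynomial is λ² − (−5)λ + (6) with roots −3 and −2.
Eigenvectors give P = [[4, 1], [3, 1]] with P⁻¹ = [[1, −1], [−3, 4]], and A = P·diag(−3, −2)·P⁻¹.
Then A^8 = P·diag(6561, 256)·P⁻¹ = [[26244, 256], [19683, 256]] · [[1, −1], [−3, 4]] = [[25476, −25220], [18915, −18659]].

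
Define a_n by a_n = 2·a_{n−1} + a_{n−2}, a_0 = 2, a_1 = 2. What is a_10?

6726

With companion matrix B = [[2, 1], [1, 0]], [a_n, a_{n−1}]ᵀ = B·[a_{n−1}, a_{n−2}]ᵀ, so [a_10, a_9]ᵀ = B⁹·[a_1, a_0]ᵀ.
B⁹ = [[2378, 985], [985, 408]], giving [a_10, a_9]ᵀ = [[6726], [2786]].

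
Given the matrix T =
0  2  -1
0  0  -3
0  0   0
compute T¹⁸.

[[0, 0, 0], [0, 0, 0], [0, 0, 0]]

T is strictly triangular, hence nilpotent: T³ = 0, so T¹⁸ = 0.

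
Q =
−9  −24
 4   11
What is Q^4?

[[−159, −480], [80, 241]]

tr Q = 2 and det Q = −3, so the characteristic polynomial is λ² − (2)λ + (−3) with roots 3 and −1.
Eigenvectors give P = [[2, 3], [−1, −1]] with P⁻¹ = [[−1, −3], [1, 2]], and Q = P·diag(3, −1)·P⁻¹.
Then Q^4 = P·diag(81, 1)·P⁻¹ = [[162, 3], [−81, −1]] · [[−1, −3], [1, 2]] = [[−159, −480], [80, 241]].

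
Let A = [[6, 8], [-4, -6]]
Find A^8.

tr A = 0 and det A = -4, so the characteristic polynomial is λ² − (0)λ + (-4) with roots 2 and -2.
Eigenvectors give P = [[2, 1], [-1, -1]] with P⁻¹ = [[1, 1], [-1, -2]], and A = P·diag(2, -2)·P⁻¹.
Then A^8 = P·diag(256, 256)·P⁻¹ = [[512, 256], [-256, -256]] · [[1, 1], [-1, -2]] = [[256, 0], [0, 256]].

[[256, 0], [0, 256]]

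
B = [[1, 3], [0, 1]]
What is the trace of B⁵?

2

B = I + N where N = [[0, 3], [0, 0]] is strictly upper-triangular, so N² = 0.
(I + N)⁵ = I + 5·N = [[1, 15], [0, 1]].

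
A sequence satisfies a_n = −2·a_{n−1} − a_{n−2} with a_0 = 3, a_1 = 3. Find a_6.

−33

With companion matrix M = [[−2, −1], [1, 0]], [a_n, a_{n−1}]ᵀ = M·[a_{n−1}, a_{n−2}]ᵀ, so [a_6, a_5]ᵀ = M⁵·[a_1, a_0]ᵀ.
M⁵ = [[−6, −5], [5, 4]], giving [a_6, a_5]ᵀ = [[−33], [27]].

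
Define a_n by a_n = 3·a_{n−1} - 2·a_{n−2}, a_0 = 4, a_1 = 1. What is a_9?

With companion matrix C = [[3, -2], [1, 0]], [a_n, a_{n−1}]ᵀ = C·[a_{n−1}, a_{n−2}]ᵀ, so [a_9, a_8]ᵀ = C⁸·[a_1, a_0]ᵀ.
C⁸ = [[511, -510], [255, -254]], giving [a_9, a_8]ᵀ = [[-1529], [-761]].

-1529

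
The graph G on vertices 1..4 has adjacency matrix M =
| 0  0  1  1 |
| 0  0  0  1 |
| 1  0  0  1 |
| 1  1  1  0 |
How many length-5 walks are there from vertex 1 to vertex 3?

13

The number of length-5 walks from vertex 1 to vertex 3 is entry (1,3) of M^5, where M is the adjacency matrix.
M^2 = [[2, 1, 1, 1], [1, 1, 1, 0], [1, 1, 2, 1], [1, 0, 1, 3]]
M^3 = [[2, 1, 3, 4], [1, 0, 1, 3], [3, 1, 2, 4], [4, 3, 4, 2]]
M^4 = [[7, 4, 6, 6], [4, 3, 4, 2], [6, 4, 7, 6], [6, 2, 6, 11]]
M^5 = [[12, 6, 13, 17], [6, 2, 6, 11], [13, 6, 12, 17], [17, 11, 17, 14]]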